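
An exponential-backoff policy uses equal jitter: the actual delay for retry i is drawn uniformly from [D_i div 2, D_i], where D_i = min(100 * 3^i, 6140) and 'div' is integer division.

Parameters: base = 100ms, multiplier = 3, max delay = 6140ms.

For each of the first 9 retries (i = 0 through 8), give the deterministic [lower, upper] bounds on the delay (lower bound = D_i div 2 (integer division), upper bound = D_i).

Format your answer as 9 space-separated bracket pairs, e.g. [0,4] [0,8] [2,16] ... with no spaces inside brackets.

Computing bounds per retry:
  i=0: D_i=min(100*3^0,6140)=100, bounds=[50,100]
  i=1: D_i=min(100*3^1,6140)=300, bounds=[150,300]
  i=2: D_i=min(100*3^2,6140)=900, bounds=[450,900]
  i=3: D_i=min(100*3^3,6140)=2700, bounds=[1350,2700]
  i=4: D_i=min(100*3^4,6140)=6140, bounds=[3070,6140]
  i=5: D_i=min(100*3^5,6140)=6140, bounds=[3070,6140]
  i=6: D_i=min(100*3^6,6140)=6140, bounds=[3070,6140]
  i=7: D_i=min(100*3^7,6140)=6140, bounds=[3070,6140]
  i=8: D_i=min(100*3^8,6140)=6140, bounds=[3070,6140]

Answer: [50,100] [150,300] [450,900] [1350,2700] [3070,6140] [3070,6140] [3070,6140] [3070,6140] [3070,6140]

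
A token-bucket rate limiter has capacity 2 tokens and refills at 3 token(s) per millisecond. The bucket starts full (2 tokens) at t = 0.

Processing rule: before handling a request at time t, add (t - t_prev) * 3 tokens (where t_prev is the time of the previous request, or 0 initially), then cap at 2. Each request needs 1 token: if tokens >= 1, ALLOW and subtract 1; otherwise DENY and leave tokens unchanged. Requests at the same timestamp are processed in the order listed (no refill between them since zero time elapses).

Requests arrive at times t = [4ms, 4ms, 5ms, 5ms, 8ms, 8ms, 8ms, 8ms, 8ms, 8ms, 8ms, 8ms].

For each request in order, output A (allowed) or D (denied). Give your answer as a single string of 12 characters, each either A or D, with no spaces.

Answer: AAAAAADDDDDD

Derivation:
Simulating step by step:
  req#1 t=4ms: ALLOW
  req#2 t=4ms: ALLOW
  req#3 t=5ms: ALLOW
  req#4 t=5ms: ALLOW
  req#5 t=8ms: ALLOW
  req#6 t=8ms: ALLOW
  req#7 t=8ms: DENY
  req#8 t=8ms: DENY
  req#9 t=8ms: DENY
  req#10 t=8ms: DENY
  req#11 t=8ms: DENY
  req#12 t=8ms: DENY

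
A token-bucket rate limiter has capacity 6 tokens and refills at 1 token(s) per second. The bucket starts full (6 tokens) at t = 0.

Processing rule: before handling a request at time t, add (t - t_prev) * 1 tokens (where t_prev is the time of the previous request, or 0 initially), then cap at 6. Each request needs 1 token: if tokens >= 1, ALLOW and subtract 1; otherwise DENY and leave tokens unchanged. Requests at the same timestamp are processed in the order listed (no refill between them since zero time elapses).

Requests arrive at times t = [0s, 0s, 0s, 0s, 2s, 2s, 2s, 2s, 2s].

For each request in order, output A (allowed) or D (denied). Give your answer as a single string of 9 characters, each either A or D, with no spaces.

Simulating step by step:
  req#1 t=0s: ALLOW
  req#2 t=0s: ALLOW
  req#3 t=0s: ALLOW
  req#4 t=0s: ALLOW
  req#5 t=2s: ALLOW
  req#6 t=2s: ALLOW
  req#7 t=2s: ALLOW
  req#8 t=2s: ALLOW
  req#9 t=2s: DENY

Answer: AAAAAAAAD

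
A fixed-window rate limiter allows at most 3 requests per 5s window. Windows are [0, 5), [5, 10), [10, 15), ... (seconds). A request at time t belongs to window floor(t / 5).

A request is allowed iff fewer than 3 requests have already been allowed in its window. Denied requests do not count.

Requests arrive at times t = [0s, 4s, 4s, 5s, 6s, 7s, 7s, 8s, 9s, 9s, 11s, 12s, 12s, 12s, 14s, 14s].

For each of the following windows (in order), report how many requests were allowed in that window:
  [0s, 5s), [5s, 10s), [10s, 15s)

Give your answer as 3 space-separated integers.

Processing requests:
  req#1 t=0s (window 0): ALLOW
  req#2 t=4s (window 0): ALLOW
  req#3 t=4s (window 0): ALLOW
  req#4 t=5s (window 1): ALLOW
  req#5 t=6s (window 1): ALLOW
  req#6 t=7s (window 1): ALLOW
  req#7 t=7s (window 1): DENY
  req#8 t=8s (window 1): DENY
  req#9 t=9s (window 1): DENY
  req#10 t=9s (window 1): DENY
  req#11 t=11s (window 2): ALLOW
  req#12 t=12s (window 2): ALLOW
  req#13 t=12s (window 2): ALLOW
  req#14 t=12s (window 2): DENY
  req#15 t=14s (window 2): DENY
  req#16 t=14s (window 2): DENY

Allowed counts by window: 3 3 3

Answer: 3 3 3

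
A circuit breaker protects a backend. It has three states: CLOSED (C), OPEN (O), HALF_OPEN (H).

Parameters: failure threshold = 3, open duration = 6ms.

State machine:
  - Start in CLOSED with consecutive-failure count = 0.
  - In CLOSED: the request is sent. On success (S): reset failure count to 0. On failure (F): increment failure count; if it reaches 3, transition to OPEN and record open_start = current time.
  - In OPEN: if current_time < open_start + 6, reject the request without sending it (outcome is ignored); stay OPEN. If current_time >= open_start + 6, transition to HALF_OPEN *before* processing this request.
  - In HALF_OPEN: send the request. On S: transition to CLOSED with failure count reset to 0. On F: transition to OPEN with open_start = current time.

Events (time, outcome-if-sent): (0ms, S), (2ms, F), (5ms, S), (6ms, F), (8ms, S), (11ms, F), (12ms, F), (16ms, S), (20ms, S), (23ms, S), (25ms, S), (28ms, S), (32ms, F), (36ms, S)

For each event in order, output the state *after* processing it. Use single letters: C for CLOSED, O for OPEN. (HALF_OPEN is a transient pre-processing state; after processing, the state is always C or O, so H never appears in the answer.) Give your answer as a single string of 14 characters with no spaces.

Answer: CCCCCCCCCCCCCC

Derivation:
State after each event:
  event#1 t=0ms outcome=S: state=CLOSED
  event#2 t=2ms outcome=F: state=CLOSED
  event#3 t=5ms outcome=S: state=CLOSED
  event#4 t=6ms outcome=F: state=CLOSED
  event#5 t=8ms outcome=S: state=CLOSED
  event#6 t=11ms outcome=F: state=CLOSED
  event#7 t=12ms outcome=F: state=CLOSED
  event#8 t=16ms outcome=S: state=CLOSED
  event#9 t=20ms outcome=S: state=CLOSED
  event#10 t=23ms outcome=S: state=CLOSED
  event#11 t=25ms outcome=S: state=CLOSED
  event#12 t=28ms outcome=S: state=CLOSED
  event#13 t=32ms outcome=F: state=CLOSED
  event#14 t=36ms outcome=S: state=CLOSED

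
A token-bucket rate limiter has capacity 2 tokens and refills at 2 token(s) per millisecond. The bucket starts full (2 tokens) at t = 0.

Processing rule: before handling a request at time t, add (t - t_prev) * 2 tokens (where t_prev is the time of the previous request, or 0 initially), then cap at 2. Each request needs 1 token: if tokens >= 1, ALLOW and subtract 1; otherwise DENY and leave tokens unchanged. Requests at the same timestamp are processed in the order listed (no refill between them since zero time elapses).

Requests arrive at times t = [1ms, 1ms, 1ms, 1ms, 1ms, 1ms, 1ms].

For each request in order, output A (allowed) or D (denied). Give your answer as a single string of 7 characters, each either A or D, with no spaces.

Answer: AADDDDD

Derivation:
Simulating step by step:
  req#1 t=1ms: ALLOW
  req#2 t=1ms: ALLOW
  req#3 t=1ms: DENY
  req#4 t=1ms: DENY
  req#5 t=1ms: DENY
  req#6 t=1ms: DENY
  req#7 t=1ms: DENY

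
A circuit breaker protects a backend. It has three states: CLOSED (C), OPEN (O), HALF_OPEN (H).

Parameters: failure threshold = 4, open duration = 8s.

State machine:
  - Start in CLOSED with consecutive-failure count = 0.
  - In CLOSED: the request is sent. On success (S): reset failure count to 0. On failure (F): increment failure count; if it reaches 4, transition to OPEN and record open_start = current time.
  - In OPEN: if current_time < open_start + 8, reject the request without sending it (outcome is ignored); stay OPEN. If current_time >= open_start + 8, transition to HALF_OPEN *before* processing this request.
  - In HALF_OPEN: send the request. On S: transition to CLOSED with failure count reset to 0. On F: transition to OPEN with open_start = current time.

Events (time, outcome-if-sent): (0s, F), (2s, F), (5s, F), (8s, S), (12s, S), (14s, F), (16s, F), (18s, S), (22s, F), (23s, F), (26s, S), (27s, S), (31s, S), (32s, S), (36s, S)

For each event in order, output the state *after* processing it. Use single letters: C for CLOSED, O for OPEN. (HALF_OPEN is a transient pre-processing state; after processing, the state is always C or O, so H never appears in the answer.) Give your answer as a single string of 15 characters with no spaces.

State after each event:
  event#1 t=0s outcome=F: state=CLOSED
  event#2 t=2s outcome=F: state=CLOSED
  event#3 t=5s outcome=F: state=CLOSED
  event#4 t=8s outcome=S: state=CLOSED
  event#5 t=12s outcome=S: state=CLOSED
  event#6 t=14s outcome=F: state=CLOSED
  event#7 t=16s outcome=F: state=CLOSED
  event#8 t=18s outcome=S: state=CLOSED
  event#9 t=22s outcome=F: state=CLOSED
  event#10 t=23s outcome=F: state=CLOSED
  event#11 t=26s outcome=S: state=CLOSED
  event#12 t=27s outcome=S: state=CLOSED
  event#13 t=31s outcome=S: state=CLOSED
  event#14 t=32s outcome=S: state=CLOSED
  event#15 t=36s outcome=S: state=CLOSED

Answer: CCCCCCCCCCCCCCC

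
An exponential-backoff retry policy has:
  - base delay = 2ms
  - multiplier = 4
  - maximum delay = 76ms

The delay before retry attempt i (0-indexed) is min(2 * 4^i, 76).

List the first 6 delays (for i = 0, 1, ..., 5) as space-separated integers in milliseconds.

Answer: 2 8 32 76 76 76

Derivation:
Computing each delay:
  i=0: min(2*4^0, 76) = 2
  i=1: min(2*4^1, 76) = 8
  i=2: min(2*4^2, 76) = 32
  i=3: min(2*4^3, 76) = 76
  i=4: min(2*4^4, 76) = 76
  i=5: min(2*4^5, 76) = 76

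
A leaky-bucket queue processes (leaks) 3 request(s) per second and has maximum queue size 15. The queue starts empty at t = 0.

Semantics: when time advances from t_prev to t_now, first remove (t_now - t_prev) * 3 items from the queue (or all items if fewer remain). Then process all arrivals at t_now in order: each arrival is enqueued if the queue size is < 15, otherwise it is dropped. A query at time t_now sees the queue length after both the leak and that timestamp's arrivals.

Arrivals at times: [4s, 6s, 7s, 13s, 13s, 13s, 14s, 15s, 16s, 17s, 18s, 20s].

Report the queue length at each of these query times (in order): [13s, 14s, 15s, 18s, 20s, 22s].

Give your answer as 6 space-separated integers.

Answer: 3 1 1 1 1 0

Derivation:
Queue lengths at query times:
  query t=13s: backlog = 3
  query t=14s: backlog = 1
  query t=15s: backlog = 1
  query t=18s: backlog = 1
  query t=20s: backlog = 1
  query t=22s: backlog = 0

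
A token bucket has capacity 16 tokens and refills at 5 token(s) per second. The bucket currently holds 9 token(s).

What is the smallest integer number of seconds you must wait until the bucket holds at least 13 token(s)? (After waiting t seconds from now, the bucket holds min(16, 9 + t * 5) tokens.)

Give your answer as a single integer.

Answer: 1

Derivation:
Need 9 + t * 5 >= 13, so t >= 4/5.
Smallest integer t = ceil(4/5) = 1.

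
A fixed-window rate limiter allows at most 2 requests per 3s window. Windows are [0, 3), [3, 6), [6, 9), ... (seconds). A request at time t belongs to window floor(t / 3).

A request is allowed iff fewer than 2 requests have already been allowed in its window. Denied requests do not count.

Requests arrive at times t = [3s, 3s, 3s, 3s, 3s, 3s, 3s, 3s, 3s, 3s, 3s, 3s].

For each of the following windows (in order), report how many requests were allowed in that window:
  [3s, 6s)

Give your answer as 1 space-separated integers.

Processing requests:
  req#1 t=3s (window 1): ALLOW
  req#2 t=3s (window 1): ALLOW
  req#3 t=3s (window 1): DENY
  req#4 t=3s (window 1): DENY
  req#5 t=3s (window 1): DENY
  req#6 t=3s (window 1): DENY
  req#7 t=3s (window 1): DENY
  req#8 t=3s (window 1): DENY
  req#9 t=3s (window 1): DENY
  req#10 t=3s (window 1): DENY
  req#11 t=3s (window 1): DENY
  req#12 t=3s (window 1): DENY

Allowed counts by window: 2

Answer: 2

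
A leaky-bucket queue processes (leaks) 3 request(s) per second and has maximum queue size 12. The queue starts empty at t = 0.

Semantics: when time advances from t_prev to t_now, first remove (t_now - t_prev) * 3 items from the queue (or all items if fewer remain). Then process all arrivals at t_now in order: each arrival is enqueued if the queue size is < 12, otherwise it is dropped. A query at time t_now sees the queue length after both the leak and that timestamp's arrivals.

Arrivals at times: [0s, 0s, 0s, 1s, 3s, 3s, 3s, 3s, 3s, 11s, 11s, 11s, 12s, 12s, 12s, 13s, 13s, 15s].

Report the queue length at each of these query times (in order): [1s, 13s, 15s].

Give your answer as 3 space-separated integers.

Answer: 1 2 1

Derivation:
Queue lengths at query times:
  query t=1s: backlog = 1
  query t=13s: backlog = 2
  query t=15s: backlog = 1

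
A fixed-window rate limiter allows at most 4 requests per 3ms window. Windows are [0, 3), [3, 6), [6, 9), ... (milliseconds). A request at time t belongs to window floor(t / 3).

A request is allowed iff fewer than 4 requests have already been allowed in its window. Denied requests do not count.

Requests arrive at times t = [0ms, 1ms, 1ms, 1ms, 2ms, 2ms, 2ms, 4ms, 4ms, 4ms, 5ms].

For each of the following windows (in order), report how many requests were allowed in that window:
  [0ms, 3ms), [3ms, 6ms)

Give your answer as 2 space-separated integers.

Answer: 4 4

Derivation:
Processing requests:
  req#1 t=0ms (window 0): ALLOW
  req#2 t=1ms (window 0): ALLOW
  req#3 t=1ms (window 0): ALLOW
  req#4 t=1ms (window 0): ALLOW
  req#5 t=2ms (window 0): DENY
  req#6 t=2ms (window 0): DENY
  req#7 t=2ms (window 0): DENY
  req#8 t=4ms (window 1): ALLOW
  req#9 t=4ms (window 1): ALLOW
  req#10 t=4ms (window 1): ALLOW
  req#11 t=5ms (window 1): ALLOW

Allowed counts by window: 4 4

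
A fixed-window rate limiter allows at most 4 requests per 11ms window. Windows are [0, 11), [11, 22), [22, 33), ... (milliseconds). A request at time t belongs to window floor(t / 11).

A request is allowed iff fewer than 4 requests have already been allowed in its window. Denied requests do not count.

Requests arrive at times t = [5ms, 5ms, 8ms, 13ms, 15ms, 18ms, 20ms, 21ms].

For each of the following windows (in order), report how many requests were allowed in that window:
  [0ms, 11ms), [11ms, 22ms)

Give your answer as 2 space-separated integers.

Answer: 3 4

Derivation:
Processing requests:
  req#1 t=5ms (window 0): ALLOW
  req#2 t=5ms (window 0): ALLOW
  req#3 t=8ms (window 0): ALLOW
  req#4 t=13ms (window 1): ALLOW
  req#5 t=15ms (window 1): ALLOW
  req#6 t=18ms (window 1): ALLOW
  req#7 t=20ms (window 1): ALLOW
  req#8 t=21ms (window 1): DENY

Allowed counts by window: 3 4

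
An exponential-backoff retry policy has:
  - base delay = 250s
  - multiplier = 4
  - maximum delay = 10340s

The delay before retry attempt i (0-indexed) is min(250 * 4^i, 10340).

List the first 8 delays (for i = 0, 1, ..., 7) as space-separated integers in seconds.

Answer: 250 1000 4000 10340 10340 10340 10340 10340

Derivation:
Computing each delay:
  i=0: min(250*4^0, 10340) = 250
  i=1: min(250*4^1, 10340) = 1000
  i=2: min(250*4^2, 10340) = 4000
  i=3: min(250*4^3, 10340) = 10340
  i=4: min(250*4^4, 10340) = 10340
  i=5: min(250*4^5, 10340) = 10340
  i=6: min(250*4^6, 10340) = 10340
  i=7: min(250*4^7, 10340) = 10340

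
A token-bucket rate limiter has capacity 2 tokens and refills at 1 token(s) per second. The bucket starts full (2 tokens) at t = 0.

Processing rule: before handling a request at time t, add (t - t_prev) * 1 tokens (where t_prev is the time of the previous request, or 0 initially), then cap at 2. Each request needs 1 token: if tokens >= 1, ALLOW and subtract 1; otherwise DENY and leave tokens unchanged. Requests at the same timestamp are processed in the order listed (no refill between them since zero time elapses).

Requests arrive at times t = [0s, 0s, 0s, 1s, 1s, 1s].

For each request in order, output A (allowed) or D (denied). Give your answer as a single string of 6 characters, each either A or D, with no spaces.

Answer: AADADD

Derivation:
Simulating step by step:
  req#1 t=0s: ALLOW
  req#2 t=0s: ALLOW
  req#3 t=0s: DENY
  req#4 t=1s: ALLOW
  req#5 t=1s: DENY
  req#6 t=1s: DENY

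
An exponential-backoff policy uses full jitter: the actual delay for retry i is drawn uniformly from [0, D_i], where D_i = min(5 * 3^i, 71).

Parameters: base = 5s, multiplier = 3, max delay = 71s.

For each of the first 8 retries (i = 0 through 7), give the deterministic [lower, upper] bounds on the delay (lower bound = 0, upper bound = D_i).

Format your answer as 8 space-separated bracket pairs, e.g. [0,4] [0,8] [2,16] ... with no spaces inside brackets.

Answer: [0,5] [0,15] [0,45] [0,71] [0,71] [0,71] [0,71] [0,71]

Derivation:
Computing bounds per retry:
  i=0: D_i=min(5*3^0,71)=5, bounds=[0,5]
  i=1: D_i=min(5*3^1,71)=15, bounds=[0,15]
  i=2: D_i=min(5*3^2,71)=45, bounds=[0,45]
  i=3: D_i=min(5*3^3,71)=71, bounds=[0,71]
  i=4: D_i=min(5*3^4,71)=71, bounds=[0,71]
  i=5: D_i=min(5*3^5,71)=71, bounds=[0,71]
  i=6: D_i=min(5*3^6,71)=71, bounds=[0,71]
  i=7: D_i=min(5*3^7,71)=71, bounds=[0,71]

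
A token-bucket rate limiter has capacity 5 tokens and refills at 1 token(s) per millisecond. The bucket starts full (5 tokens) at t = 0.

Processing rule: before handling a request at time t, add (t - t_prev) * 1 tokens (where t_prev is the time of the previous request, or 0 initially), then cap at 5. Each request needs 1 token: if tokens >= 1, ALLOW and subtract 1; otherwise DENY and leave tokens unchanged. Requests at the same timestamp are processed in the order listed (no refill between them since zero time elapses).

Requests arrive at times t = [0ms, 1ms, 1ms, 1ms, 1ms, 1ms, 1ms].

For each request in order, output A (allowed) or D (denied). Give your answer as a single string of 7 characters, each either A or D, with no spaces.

Simulating step by step:
  req#1 t=0ms: ALLOW
  req#2 t=1ms: ALLOW
  req#3 t=1ms: ALLOW
  req#4 t=1ms: ALLOW
  req#5 t=1ms: ALLOW
  req#6 t=1ms: ALLOW
  req#7 t=1ms: DENY

Answer: AAAAAAD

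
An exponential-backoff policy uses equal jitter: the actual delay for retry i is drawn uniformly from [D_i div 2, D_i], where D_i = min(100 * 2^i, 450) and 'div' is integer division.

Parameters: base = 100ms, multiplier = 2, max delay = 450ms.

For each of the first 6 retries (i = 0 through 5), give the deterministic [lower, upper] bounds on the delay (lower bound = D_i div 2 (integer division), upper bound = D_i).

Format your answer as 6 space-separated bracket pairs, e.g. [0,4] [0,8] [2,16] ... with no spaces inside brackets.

Answer: [50,100] [100,200] [200,400] [225,450] [225,450] [225,450]

Derivation:
Computing bounds per retry:
  i=0: D_i=min(100*2^0,450)=100, bounds=[50,100]
  i=1: D_i=min(100*2^1,450)=200, bounds=[100,200]
  i=2: D_i=min(100*2^2,450)=400, bounds=[200,400]
  i=3: D_i=min(100*2^3,450)=450, bounds=[225,450]
  i=4: D_i=min(100*2^4,450)=450, bounds=[225,450]
  i=5: D_i=min(100*2^5,450)=450, bounds=[225,450]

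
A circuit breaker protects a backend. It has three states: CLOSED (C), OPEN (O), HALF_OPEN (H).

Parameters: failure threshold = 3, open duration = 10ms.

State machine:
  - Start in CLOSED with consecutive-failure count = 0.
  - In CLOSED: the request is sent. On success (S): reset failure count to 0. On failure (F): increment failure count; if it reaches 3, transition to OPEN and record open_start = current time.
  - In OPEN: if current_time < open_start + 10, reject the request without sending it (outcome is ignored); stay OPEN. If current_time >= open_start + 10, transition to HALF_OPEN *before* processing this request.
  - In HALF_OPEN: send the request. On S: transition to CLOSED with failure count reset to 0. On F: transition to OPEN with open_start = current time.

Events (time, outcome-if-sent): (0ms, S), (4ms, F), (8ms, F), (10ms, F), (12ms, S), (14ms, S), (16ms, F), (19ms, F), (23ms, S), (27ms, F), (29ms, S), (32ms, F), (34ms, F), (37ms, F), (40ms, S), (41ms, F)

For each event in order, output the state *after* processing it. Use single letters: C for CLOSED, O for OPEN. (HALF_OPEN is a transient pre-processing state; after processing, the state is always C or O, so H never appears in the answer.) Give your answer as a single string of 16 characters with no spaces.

State after each event:
  event#1 t=0ms outcome=S: state=CLOSED
  event#2 t=4ms outcome=F: state=CLOSED
  event#3 t=8ms outcome=F: state=CLOSED
  event#4 t=10ms outcome=F: state=OPEN
  event#5 t=12ms outcome=S: state=OPEN
  event#6 t=14ms outcome=S: state=OPEN
  event#7 t=16ms outcome=F: state=OPEN
  event#8 t=19ms outcome=F: state=OPEN
  event#9 t=23ms outcome=S: state=CLOSED
  event#10 t=27ms outcome=F: state=CLOSED
  event#11 t=29ms outcome=S: state=CLOSED
  event#12 t=32ms outcome=F: state=CLOSED
  event#13 t=34ms outcome=F: state=CLOSED
  event#14 t=37ms outcome=F: state=OPEN
  event#15 t=40ms outcome=S: state=OPEN
  event#16 t=41ms outcome=F: state=OPEN

Answer: CCCOOOOOCCCCCOOO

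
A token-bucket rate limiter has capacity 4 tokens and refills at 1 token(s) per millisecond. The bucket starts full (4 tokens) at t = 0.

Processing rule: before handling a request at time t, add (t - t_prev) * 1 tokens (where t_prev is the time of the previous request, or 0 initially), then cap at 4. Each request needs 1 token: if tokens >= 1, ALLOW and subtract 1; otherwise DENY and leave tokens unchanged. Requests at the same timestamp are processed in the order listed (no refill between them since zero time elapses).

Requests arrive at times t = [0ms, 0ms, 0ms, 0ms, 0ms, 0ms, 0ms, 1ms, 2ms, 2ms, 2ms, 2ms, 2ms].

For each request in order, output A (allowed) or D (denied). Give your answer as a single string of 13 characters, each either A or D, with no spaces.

Answer: AAAADDDAADDDD

Derivation:
Simulating step by step:
  req#1 t=0ms: ALLOW
  req#2 t=0ms: ALLOW
  req#3 t=0ms: ALLOW
  req#4 t=0ms: ALLOW
  req#5 t=0ms: DENY
  req#6 t=0ms: DENY
  req#7 t=0ms: DENY
  req#8 t=1ms: ALLOW
  req#9 t=2ms: ALLOW
  req#10 t=2ms: DENY
  req#11 t=2ms: DENY
  req#12 t=2ms: DENY
  req#13 t=2ms: DENY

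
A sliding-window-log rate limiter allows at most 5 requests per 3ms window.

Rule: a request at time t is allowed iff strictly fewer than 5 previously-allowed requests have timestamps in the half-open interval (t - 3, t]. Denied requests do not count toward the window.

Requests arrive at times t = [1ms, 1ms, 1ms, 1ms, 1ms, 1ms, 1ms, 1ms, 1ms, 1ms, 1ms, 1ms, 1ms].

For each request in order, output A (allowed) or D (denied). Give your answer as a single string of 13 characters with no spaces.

Tracking allowed requests in the window:
  req#1 t=1ms: ALLOW
  req#2 t=1ms: ALLOW
  req#3 t=1ms: ALLOW
  req#4 t=1ms: ALLOW
  req#5 t=1ms: ALLOW
  req#6 t=1ms: DENY
  req#7 t=1ms: DENY
  req#8 t=1ms: DENY
  req#9 t=1ms: DENY
  req#10 t=1ms: DENY
  req#11 t=1ms: DENY
  req#12 t=1ms: DENY
  req#13 t=1ms: DENY

Answer: AAAAADDDDDDDD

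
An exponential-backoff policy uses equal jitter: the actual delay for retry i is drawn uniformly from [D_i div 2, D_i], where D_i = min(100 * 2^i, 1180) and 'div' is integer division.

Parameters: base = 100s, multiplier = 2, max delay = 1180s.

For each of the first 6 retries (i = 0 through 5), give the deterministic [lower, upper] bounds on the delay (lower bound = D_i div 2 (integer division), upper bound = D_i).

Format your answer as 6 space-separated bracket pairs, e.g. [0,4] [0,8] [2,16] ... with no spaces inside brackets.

Answer: [50,100] [100,200] [200,400] [400,800] [590,1180] [590,1180]

Derivation:
Computing bounds per retry:
  i=0: D_i=min(100*2^0,1180)=100, bounds=[50,100]
  i=1: D_i=min(100*2^1,1180)=200, bounds=[100,200]
  i=2: D_i=min(100*2^2,1180)=400, bounds=[200,400]
  i=3: D_i=min(100*2^3,1180)=800, bounds=[400,800]
  i=4: D_i=min(100*2^4,1180)=1180, bounds=[590,1180]
  i=5: D_i=min(100*2^5,1180)=1180, bounds=[590,1180]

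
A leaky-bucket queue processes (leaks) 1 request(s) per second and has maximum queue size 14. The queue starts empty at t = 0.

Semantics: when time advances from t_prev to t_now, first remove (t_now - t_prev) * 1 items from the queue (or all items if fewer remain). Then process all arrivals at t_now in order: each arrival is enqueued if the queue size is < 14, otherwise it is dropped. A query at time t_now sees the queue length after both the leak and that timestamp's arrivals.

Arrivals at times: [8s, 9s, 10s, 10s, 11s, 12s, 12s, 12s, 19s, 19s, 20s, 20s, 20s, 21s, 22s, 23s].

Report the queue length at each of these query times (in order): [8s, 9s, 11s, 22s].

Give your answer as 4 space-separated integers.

Queue lengths at query times:
  query t=8s: backlog = 1
  query t=9s: backlog = 1
  query t=11s: backlog = 2
  query t=22s: backlog = 4

Answer: 1 1 2 4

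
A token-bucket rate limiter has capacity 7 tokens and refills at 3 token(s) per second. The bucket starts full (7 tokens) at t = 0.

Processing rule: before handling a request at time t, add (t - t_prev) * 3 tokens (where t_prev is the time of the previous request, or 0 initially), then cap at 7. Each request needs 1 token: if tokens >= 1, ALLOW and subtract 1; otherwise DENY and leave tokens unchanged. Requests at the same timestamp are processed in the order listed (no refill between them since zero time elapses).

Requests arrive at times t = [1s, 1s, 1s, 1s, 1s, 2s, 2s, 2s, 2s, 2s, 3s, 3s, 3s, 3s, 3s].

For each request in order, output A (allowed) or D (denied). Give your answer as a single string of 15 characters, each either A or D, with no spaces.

Simulating step by step:
  req#1 t=1s: ALLOW
  req#2 t=1s: ALLOW
  req#3 t=1s: ALLOW
  req#4 t=1s: ALLOW
  req#5 t=1s: ALLOW
  req#6 t=2s: ALLOW
  req#7 t=2s: ALLOW
  req#8 t=2s: ALLOW
  req#9 t=2s: ALLOW
  req#10 t=2s: ALLOW
  req#11 t=3s: ALLOW
  req#12 t=3s: ALLOW
  req#13 t=3s: ALLOW
  req#14 t=3s: DENY
  req#15 t=3s: DENY

Answer: AAAAAAAAAAAAADD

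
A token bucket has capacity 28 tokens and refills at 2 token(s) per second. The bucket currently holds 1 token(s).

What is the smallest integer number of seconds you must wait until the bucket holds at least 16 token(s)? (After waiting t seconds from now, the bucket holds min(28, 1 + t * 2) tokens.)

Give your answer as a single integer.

Need 1 + t * 2 >= 16, so t >= 15/2.
Smallest integer t = ceil(15/2) = 8.

Answer: 8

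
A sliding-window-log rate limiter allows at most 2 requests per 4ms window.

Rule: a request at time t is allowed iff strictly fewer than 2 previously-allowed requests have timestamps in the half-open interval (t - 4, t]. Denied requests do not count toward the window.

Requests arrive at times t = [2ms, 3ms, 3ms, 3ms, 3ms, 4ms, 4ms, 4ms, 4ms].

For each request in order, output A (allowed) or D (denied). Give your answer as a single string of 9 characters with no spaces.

Answer: AADDDDDDD

Derivation:
Tracking allowed requests in the window:
  req#1 t=2ms: ALLOW
  req#2 t=3ms: ALLOW
  req#3 t=3ms: DENY
  req#4 t=3ms: DENY
  req#5 t=3ms: DENY
  req#6 t=4ms: DENY
  req#7 t=4ms: DENY
  req#8 t=4ms: DENY
  req#9 t=4ms: DENY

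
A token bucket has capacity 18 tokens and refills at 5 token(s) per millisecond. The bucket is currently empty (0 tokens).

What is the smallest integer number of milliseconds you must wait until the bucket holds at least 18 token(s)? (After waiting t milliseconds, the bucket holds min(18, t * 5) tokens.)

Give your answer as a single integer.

Answer: 4

Derivation:
Need t * 5 >= 18, so t >= 18/5.
Smallest integer t = ceil(18/5) = 4.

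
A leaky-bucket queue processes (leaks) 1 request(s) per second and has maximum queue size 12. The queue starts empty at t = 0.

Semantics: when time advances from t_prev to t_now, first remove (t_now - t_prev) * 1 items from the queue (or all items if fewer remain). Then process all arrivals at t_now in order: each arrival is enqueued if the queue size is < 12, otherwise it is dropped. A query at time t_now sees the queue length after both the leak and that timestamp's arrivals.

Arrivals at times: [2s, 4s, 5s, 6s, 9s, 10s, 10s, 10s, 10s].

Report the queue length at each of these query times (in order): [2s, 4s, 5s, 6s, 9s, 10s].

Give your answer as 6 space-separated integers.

Answer: 1 1 1 1 1 4

Derivation:
Queue lengths at query times:
  query t=2s: backlog = 1
  query t=4s: backlog = 1
  query t=5s: backlog = 1
  query t=6s: backlog = 1
  query t=9s: backlog = 1
  query t=10s: backlog = 4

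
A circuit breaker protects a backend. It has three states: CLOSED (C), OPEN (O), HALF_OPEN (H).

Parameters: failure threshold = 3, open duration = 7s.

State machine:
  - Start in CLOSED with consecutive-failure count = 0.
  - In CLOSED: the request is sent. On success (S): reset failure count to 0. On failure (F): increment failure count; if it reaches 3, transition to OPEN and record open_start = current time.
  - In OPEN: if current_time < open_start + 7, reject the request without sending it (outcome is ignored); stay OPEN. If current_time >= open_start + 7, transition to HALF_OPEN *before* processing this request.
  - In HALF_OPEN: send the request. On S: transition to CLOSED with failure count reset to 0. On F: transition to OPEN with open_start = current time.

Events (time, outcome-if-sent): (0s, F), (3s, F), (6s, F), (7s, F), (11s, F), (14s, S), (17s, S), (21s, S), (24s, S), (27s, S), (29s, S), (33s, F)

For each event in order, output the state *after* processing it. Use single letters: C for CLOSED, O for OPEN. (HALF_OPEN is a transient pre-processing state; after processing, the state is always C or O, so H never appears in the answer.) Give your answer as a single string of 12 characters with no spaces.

State after each event:
  event#1 t=0s outcome=F: state=CLOSED
  event#2 t=3s outcome=F: state=CLOSED
  event#3 t=6s outcome=F: state=OPEN
  event#4 t=7s outcome=F: state=OPEN
  event#5 t=11s outcome=F: state=OPEN
  event#6 t=14s outcome=S: state=CLOSED
  event#7 t=17s outcome=S: state=CLOSED
  event#8 t=21s outcome=S: state=CLOSED
  event#9 t=24s outcome=S: state=CLOSED
  event#10 t=27s outcome=S: state=CLOSED
  event#11 t=29s outcome=S: state=CLOSED
  event#12 t=33s outcome=F: state=CLOSED

Answer: CCOOOCCCCCCC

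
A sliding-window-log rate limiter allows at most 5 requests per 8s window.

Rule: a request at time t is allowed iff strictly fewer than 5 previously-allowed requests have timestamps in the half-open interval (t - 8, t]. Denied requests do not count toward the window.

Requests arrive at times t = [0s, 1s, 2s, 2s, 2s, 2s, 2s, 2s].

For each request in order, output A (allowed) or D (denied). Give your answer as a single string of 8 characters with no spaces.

Answer: AAAAADDD

Derivation:
Tracking allowed requests in the window:
  req#1 t=0s: ALLOW
  req#2 t=1s: ALLOW
  req#3 t=2s: ALLOW
  req#4 t=2s: ALLOW
  req#5 t=2s: ALLOW
  req#6 t=2s: DENY
  req#7 t=2s: DENY
  req#8 t=2s: DENY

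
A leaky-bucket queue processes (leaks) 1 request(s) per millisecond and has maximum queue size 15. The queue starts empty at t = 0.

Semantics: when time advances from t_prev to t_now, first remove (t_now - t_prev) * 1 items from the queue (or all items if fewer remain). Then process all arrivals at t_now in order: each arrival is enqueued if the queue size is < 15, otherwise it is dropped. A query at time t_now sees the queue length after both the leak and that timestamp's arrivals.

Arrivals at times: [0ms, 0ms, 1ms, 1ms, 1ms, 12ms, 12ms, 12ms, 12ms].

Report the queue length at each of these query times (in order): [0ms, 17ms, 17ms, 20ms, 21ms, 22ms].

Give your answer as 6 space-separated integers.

Answer: 2 0 0 0 0 0

Derivation:
Queue lengths at query times:
  query t=0ms: backlog = 2
  query t=17ms: backlog = 0
  query t=17ms: backlog = 0
  query t=20ms: backlog = 0
  query t=21ms: backlog = 0
  query t=22ms: backlog = 0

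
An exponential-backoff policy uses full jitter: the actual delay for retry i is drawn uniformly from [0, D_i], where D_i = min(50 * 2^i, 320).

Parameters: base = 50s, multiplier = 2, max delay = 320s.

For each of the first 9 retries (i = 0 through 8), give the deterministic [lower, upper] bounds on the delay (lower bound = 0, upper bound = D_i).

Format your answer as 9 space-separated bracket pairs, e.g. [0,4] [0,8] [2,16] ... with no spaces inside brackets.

Computing bounds per retry:
  i=0: D_i=min(50*2^0,320)=50, bounds=[0,50]
  i=1: D_i=min(50*2^1,320)=100, bounds=[0,100]
  i=2: D_i=min(50*2^2,320)=200, bounds=[0,200]
  i=3: D_i=min(50*2^3,320)=320, bounds=[0,320]
  i=4: D_i=min(50*2^4,320)=320, bounds=[0,320]
  i=5: D_i=min(50*2^5,320)=320, bounds=[0,320]
  i=6: D_i=min(50*2^6,320)=320, bounds=[0,320]
  i=7: D_i=min(50*2^7,320)=320, bounds=[0,320]
  i=8: D_i=min(50*2^8,320)=320, bounds=[0,320]

Answer: [0,50] [0,100] [0,200] [0,320] [0,320] [0,320] [0,320] [0,320] [0,320]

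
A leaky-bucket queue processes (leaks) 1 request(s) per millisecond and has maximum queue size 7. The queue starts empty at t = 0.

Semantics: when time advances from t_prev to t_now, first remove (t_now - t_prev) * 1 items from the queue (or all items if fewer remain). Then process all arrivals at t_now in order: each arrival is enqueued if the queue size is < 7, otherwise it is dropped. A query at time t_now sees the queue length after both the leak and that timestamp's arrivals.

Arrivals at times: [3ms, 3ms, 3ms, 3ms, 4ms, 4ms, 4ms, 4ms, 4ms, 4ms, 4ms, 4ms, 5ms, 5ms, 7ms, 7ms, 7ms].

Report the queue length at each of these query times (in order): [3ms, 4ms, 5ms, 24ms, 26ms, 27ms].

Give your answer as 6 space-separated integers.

Answer: 4 7 7 0 0 0

Derivation:
Queue lengths at query times:
  query t=3ms: backlog = 4
  query t=4ms: backlog = 7
  query t=5ms: backlog = 7
  query t=24ms: backlog = 0
  query t=26ms: backlog = 0
  query t=27ms: backlog = 0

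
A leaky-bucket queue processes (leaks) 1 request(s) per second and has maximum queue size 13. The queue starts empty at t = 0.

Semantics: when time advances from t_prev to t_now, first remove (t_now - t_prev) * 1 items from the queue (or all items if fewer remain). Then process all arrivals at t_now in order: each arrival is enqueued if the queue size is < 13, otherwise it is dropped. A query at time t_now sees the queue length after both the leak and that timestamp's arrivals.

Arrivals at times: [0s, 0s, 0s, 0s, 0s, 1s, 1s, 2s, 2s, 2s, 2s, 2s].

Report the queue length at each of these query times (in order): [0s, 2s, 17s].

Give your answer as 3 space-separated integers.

Answer: 5 10 0

Derivation:
Queue lengths at query times:
  query t=0s: backlog = 5
  query t=2s: backlog = 10
  query t=17s: backlog = 0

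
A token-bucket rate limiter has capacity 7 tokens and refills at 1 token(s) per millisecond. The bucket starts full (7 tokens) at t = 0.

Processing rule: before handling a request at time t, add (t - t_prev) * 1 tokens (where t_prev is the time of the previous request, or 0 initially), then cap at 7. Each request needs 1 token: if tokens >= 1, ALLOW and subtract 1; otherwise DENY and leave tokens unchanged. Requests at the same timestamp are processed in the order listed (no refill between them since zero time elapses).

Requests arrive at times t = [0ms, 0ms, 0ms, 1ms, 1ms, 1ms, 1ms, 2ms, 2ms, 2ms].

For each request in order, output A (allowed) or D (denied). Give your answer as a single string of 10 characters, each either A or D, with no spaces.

Answer: AAAAAAAAAD

Derivation:
Simulating step by step:
  req#1 t=0ms: ALLOW
  req#2 t=0ms: ALLOW
  req#3 t=0ms: ALLOW
  req#4 t=1ms: ALLOW
  req#5 t=1ms: ALLOW
  req#6 t=1ms: ALLOW
  req#7 t=1ms: ALLOW
  req#8 t=2ms: ALLOW
  req#9 t=2ms: ALLOW
  req#10 t=2ms: DENY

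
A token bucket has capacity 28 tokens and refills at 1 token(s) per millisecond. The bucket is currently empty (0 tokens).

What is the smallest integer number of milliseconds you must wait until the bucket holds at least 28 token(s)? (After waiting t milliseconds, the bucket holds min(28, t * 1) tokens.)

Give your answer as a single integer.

Answer: 28

Derivation:
Need t * 1 >= 28, so t >= 28/1.
Smallest integer t = ceil(28/1) = 28.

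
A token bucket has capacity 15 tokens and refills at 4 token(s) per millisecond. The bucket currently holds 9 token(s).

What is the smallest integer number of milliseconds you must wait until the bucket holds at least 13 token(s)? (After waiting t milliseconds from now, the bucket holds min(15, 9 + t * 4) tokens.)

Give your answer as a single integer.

Need 9 + t * 4 >= 13, so t >= 4/4.
Smallest integer t = ceil(4/4) = 1.

Answer: 1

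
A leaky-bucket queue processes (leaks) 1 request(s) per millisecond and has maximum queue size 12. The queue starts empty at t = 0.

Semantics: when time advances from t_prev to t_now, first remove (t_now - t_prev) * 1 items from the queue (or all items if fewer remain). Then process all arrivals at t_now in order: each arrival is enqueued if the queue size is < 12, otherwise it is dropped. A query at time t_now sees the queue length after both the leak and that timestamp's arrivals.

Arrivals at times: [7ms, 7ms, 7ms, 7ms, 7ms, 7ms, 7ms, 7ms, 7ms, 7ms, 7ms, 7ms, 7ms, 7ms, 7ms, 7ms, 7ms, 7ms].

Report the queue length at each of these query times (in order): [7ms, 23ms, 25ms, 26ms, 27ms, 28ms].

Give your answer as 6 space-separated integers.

Queue lengths at query times:
  query t=7ms: backlog = 12
  query t=23ms: backlog = 0
  query t=25ms: backlog = 0
  query t=26ms: backlog = 0
  query t=27ms: backlog = 0
  query t=28ms: backlog = 0

Answer: 12 0 0 0 0 0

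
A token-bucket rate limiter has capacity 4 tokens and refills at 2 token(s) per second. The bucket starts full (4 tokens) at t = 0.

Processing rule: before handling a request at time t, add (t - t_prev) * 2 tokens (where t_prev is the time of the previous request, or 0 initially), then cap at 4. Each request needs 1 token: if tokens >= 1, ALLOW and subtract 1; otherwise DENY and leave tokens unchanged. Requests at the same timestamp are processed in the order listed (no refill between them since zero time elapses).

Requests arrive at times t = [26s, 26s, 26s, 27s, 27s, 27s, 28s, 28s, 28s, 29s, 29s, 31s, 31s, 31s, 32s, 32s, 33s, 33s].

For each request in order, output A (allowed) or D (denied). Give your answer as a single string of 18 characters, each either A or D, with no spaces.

Answer: AAAAAAAADAAAAAAAAA

Derivation:
Simulating step by step:
  req#1 t=26s: ALLOW
  req#2 t=26s: ALLOW
  req#3 t=26s: ALLOW
  req#4 t=27s: ALLOW
  req#5 t=27s: ALLOW
  req#6 t=27s: ALLOW
  req#7 t=28s: ALLOW
  req#8 t=28s: ALLOW
  req#9 t=28s: DENY
  req#10 t=29s: ALLOW
  req#11 t=29s: ALLOW
  req#12 t=31s: ALLOW
  req#13 t=31s: ALLOW
  req#14 t=31s: ALLOW
  req#15 t=32s: ALLOW
  req#16 t=32s: ALLOW
  req#17 t=33s: ALLOW
  req#18 t=33s: ALLOW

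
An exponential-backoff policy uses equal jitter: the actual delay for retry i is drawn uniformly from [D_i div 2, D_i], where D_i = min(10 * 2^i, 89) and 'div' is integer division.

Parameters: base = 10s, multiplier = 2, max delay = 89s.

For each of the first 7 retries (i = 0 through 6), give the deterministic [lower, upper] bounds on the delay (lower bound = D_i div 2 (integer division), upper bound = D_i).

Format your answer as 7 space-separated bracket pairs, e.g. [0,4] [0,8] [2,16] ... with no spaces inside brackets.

Answer: [5,10] [10,20] [20,40] [40,80] [44,89] [44,89] [44,89]

Derivation:
Computing bounds per retry:
  i=0: D_i=min(10*2^0,89)=10, bounds=[5,10]
  i=1: D_i=min(10*2^1,89)=20, bounds=[10,20]
  i=2: D_i=min(10*2^2,89)=40, bounds=[20,40]
  i=3: D_i=min(10*2^3,89)=80, bounds=[40,80]
  i=4: D_i=min(10*2^4,89)=89, bounds=[44,89]
  i=5: D_i=min(10*2^5,89)=89, bounds=[44,89]
  i=6: D_i=min(10*2^6,89)=89, bounds=[44,89]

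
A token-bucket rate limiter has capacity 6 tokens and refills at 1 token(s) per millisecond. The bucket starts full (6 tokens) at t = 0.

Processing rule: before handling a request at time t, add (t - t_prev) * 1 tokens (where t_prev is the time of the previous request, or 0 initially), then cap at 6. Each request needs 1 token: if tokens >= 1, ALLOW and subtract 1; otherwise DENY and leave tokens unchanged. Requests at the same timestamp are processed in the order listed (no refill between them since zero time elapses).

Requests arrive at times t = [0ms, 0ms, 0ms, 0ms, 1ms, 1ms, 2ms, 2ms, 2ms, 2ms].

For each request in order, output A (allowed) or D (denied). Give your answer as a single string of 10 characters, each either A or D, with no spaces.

Answer: AAAAAAAADD

Derivation:
Simulating step by step:
  req#1 t=0ms: ALLOW
  req#2 t=0ms: ALLOW
  req#3 t=0ms: ALLOW
  req#4 t=0ms: ALLOW
  req#5 t=1ms: ALLOW
  req#6 t=1ms: ALLOW
  req#7 t=2ms: ALLOW
  req#8 t=2ms: ALLOW
  req#9 t=2ms: DENY
  req#10 t=2ms: DENY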